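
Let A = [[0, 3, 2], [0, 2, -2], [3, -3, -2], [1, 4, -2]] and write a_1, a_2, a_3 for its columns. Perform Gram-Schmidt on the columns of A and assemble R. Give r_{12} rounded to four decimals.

r_{12} = -1.5811

a_1 = (0, 0, 3, 1); ‖a_1‖ = 3.1623, so q_1 = (0.0000, 0.0000, 0.9487, 0.3162).
r_{12} = q_1·a_2 = -1.5811.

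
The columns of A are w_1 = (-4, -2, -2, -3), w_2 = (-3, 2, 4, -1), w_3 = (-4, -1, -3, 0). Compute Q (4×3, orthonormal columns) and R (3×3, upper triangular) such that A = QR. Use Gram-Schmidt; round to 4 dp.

q_1 = w_1/‖w_1‖ = (-4, -2, -2, -3)/5.7446 = (-0.6963, -0.3482, -0.3482, -0.5222).
r_{12} = q_1·w_2 = 0.5222.
u_2 = w_2 − 0.5222·q_1 = (-2.6364, 2.1818, 4.1818, -0.7273).
‖u_2‖ = 5.4523, so q_2 = (-0.4835, 0.4002, 0.7670, -0.1334).
r_{13} = q_1·w_3 = 4.1779; r_{23} = q_2·w_3 = -0.7670.
u_3 = w_3 − 4.1779·q_1 + 0.7670·q_2 = (-1.4618, 0.7615, -0.9572, 2.0795).
‖u_3‖ = 2.8208, so q_3 = (-0.5182, 0.2699, -0.3393, 0.7372).

Q = [[-0.6963, -0.4835, -0.5182], [-0.3482, 0.4002, 0.2699], [-0.3482, 0.7670, -0.3393], [-0.5222, -0.1334, 0.7372]], R = [[5.7446, 0.5222, 4.1779], [0.0000, 5.4523, -0.7670], [0.0000, 0.0000, 2.8208]]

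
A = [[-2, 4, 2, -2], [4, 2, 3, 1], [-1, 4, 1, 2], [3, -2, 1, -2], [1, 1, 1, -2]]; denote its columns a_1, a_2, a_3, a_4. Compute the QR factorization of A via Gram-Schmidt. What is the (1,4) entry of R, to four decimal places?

e_1 = a_1/‖a_1‖ = (-2, 4, -1, 3, 1)/5.5678 = (-0.3592, 0.7184, -0.1796, 0.5388, 0.1796).
r_{14} = e_1·a_4 = -0.3592.

r_{14} = -0.3592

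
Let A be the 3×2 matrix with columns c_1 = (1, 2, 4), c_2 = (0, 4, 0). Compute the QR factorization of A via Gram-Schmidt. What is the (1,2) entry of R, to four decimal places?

r_{12} = 1.7457

c_1 = (1, 2, 4); ‖c_1‖ = 4.5826, so q_1 = (0.2182, 0.4364, 0.8729).
r_{12} = q_1·c_2 = 1.7457.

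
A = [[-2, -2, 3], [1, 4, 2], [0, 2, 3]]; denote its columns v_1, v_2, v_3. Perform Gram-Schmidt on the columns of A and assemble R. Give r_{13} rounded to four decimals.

r_{13} = -1.7889

q_1 = v_1/‖v_1‖ = (-2, 1, 0)/2.2361 = (-0.8944, 0.4472, 0.0000).
r_{13} = q_1·v_3 = -1.7889.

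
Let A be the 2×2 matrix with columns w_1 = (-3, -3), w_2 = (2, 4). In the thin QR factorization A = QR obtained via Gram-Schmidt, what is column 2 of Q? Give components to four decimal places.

q_2 = (-0.7071, 0.7071)

w_1 = (-3, -3); ‖w_1‖ = 4.2426, so q_1 = (-0.7071, -0.7071).
q_1·w_2 = (-0.7071)·2 + (-0.7071)·4 = -4.2426.
u_2 = w_2 + 4.2426·q_1 = (-1.0000, 1.0000).
‖u_2‖ = 1.4142, so q_2 = (-0.7071, 0.7071).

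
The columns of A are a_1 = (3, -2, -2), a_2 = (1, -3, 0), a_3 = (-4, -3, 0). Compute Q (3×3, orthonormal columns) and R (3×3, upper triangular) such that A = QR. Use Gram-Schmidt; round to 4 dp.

a_1 = (3, -2, -2); ‖a_1‖ = 4.1231, so e_1 = (0.7276, -0.4851, -0.4851).
e_1·a_2 = 0.7276·1 + (-0.4851)·(-3) + (-0.4851)·0 = 2.1828.
u_2 = a_2 − 2.1828·e_1 = (-0.5882, -1.9412, 1.0588).
‖u_2‖ = 2.2881, so e_2 = (-0.2571, -0.8484, 0.4628).
e_1·a_3 = 0.7276·(-4) + (-0.4851)·(-3) + (-0.4851)·0 = -1.4552; e_2·a_3 = (-0.2571)·(-4) + (-0.8484)·(-3) + 0.4628·0 = 3.5735.
u_3 = a_3 + 1.4552·e_1 − 3.5735·e_2 = (-2.0225, -0.6742, -2.3596).
‖u_3‖ = 3.1800, so e_3 = (-0.6360, -0.2120, -0.7420).

Q = [[0.7276, -0.2571, -0.6360], [-0.4851, -0.8484, -0.2120], [-0.4851, 0.4628, -0.7420]], R = [[4.1231, 2.1828, -1.4552], [0.0000, 2.2881, 3.5735], [0.0000, 0.0000, 3.1800]]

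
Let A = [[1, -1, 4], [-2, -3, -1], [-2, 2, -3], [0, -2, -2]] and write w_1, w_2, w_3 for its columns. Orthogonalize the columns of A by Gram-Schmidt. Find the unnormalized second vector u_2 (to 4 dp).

w_1 = (1, -2, -2, 0); ‖w_1‖ = 3.0000, so e_1 = (0.3333, -0.6667, -0.6667, 0.0000).
e_1·w_2 = 0.3333·(-1) + (-0.6667)·(-3) + (-0.6667)·2 + 0.0000·(-2) = 0.3333.
u_2 = w_2 − 0.3333·e_1 = (-1.1111, -2.7778, 2.2222, -2.0000).

u_2 = (-1.1111, -2.7778, 2.2222, -2.0000)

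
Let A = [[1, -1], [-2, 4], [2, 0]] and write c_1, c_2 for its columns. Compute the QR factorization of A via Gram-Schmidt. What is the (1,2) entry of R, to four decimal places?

q_1 = c_1/‖c_1‖ = (1, -2, 2)/3.0000 = (0.3333, -0.6667, 0.6667).
r_{12} = q_1·c_2 = -3.0000.

r_{12} = -3.0000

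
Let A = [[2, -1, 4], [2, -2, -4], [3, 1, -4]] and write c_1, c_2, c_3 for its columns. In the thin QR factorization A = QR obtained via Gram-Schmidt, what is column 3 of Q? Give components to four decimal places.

q_3 = (0.8296, -0.5185, -0.2074)

c_1 = (2, 2, 3); ‖c_1‖ = 4.1231, so q_1 = (0.4851, 0.4851, 0.7276).
q_1·c_2 = 0.4851·(-1) + 0.4851·(-2) + 0.7276·1 = -0.7276.
u_2 = c_2 + 0.7276·q_1 = (-0.6471, -1.6471, 1.5294).
‖u_2‖ = 2.3389, so q_2 = (-0.2766, -0.7042, 0.6539).
q_1·c_3 = 0.4851·4 + 0.4851·(-4) + 0.7276·(-4) = -2.9104; q_2·c_3 = (-0.2766)·4 + (-0.7042)·(-4) + 0.6539·(-4) = -0.9054.
u_3 = c_3 + 2.9104·q_1 + 0.9054·q_2 = (5.1613, -3.2258, -1.2903).
‖u_3‖ = 6.2217, so q_3 = (0.8296, -0.5185, -0.2074).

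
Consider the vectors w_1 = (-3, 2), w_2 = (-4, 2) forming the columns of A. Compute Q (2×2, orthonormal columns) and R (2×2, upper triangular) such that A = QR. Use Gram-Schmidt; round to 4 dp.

w_1 = (-3, 2); ‖w_1‖ = 3.6056, so q_1 = (-0.8321, 0.5547).
q_1·w_2 = (-0.8321)·(-4) + 0.5547·2 = 4.4376.
u_2 = w_2 − 4.4376·q_1 = (-0.3077, -0.4615).
‖u_2‖ = 0.5547, so q_2 = (-0.5547, -0.8321).

Q = [[-0.8321, -0.5547], [0.5547, -0.8321]], R = [[3.6056, 4.4376], [0.0000, 0.5547]]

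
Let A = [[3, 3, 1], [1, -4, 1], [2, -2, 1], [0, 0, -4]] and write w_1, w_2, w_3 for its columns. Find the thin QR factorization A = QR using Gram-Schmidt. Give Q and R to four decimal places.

q_1 = w_1/‖w_1‖ = (3, 1, 2, 0)/3.7417 = (0.8018, 0.2673, 0.5345, 0.0000).
r_{12} = q_1·w_2 = 0.2673.
u_2 = w_2 − 0.2673·q_1 = (2.7857, -4.0714, -2.1429, 0.0000).
‖u_2‖ = 5.3785, so q_2 = (0.5179, -0.7570, -0.3984, 0.0000).
r_{13} = q_1·w_3 = 1.6036; r_{23} = q_2·w_3 = -0.6375.
u_3 = w_3 − 1.6036·q_1 + 0.6375·q_2 = (0.0444, 0.0889, -0.1111, -4.0000).
‖u_3‖ = 4.0028, so q_3 = (0.0111, 0.0222, -0.0278, -0.9993).

Q = [[0.8018, 0.5179, 0.0111], [0.2673, -0.7570, 0.0222], [0.5345, -0.3984, -0.0278], [0.0000, 0.0000, -0.9993]], R = [[3.7417, 0.2673, 1.6036], [0.0000, 5.3785, -0.6375], [0.0000, 0.0000, 4.0028]]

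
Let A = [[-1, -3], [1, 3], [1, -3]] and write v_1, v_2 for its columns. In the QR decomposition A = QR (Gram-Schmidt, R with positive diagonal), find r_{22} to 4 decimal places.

v_1 = (-1, 1, 1); ‖v_1‖ = 1.7321, so q_1 = (-0.5774, 0.5774, 0.5774).
q_1·v_2 = (-0.5774)·(-3) + 0.5774·3 + 0.5774·(-3) = 1.7321.
u_2 = v_2 − 1.7321·q_1 = (-2.0000, 2.0000, -4.0000).
r_{22} = ‖u_2‖ = 4.8990.

r_{22} = 4.8990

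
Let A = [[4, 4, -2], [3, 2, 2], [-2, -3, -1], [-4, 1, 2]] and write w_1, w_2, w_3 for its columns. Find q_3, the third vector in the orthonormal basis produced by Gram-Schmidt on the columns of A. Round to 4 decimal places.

w_1 = (4, 3, -2, -4); ‖w_1‖ = 6.7082, so q_1 = (0.5963, 0.4472, -0.2981, -0.5963).
q_1·w_2 = 0.5963·4 + 0.4472·2 + (-0.2981)·(-3) + (-0.5963)·1 = 3.5777.
u_2 = w_2 − 3.5777·q_1 = (1.8667, 0.4000, -1.9333, 3.1333).
‖u_2‖ = 4.1473, so q_2 = (0.4501, 0.0964, -0.4662, 0.7555).
q_1·w_3 = 0.5963·(-2) + 0.4472·2 + (-0.2981)·(-1) + (-0.5963)·2 = -1.1926; q_2·w_3 = 0.4501·(-2) + 0.0964·2 + (-0.4662)·(-1) + 0.7555·2 = 1.2699.
u_3 = w_3 + 1.1926·q_1 − 1.2699·q_2 = (-1.8605, 2.4109, -0.7636, 0.3295).
‖u_3‖ = 3.1568, so q_3 = (-0.5894, 0.7637, -0.2419, 0.1044).

q_3 = (-0.5894, 0.7637, -0.2419, 0.1044)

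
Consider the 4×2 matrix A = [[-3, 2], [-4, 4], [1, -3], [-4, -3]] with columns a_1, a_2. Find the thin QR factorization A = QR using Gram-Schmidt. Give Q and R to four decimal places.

Q = [[-0.4629, 0.1838], [-0.6172, 0.4738], [0.1543, -0.4616], [-0.6172, -0.7271]], R = [[6.4807, -2.0059], [0.0000, 5.8289]]

a_1 = (-3, -4, 1, -4); ‖a_1‖ = 6.4807, so q_1 = (-0.4629, -0.6172, 0.1543, -0.6172).
q_1·a_2 = (-0.4629)·2 + (-0.6172)·4 + 0.1543·(-3) + (-0.6172)·(-3) = -2.0059.
u_2 = a_2 + 2.0059·q_1 = (1.0714, 2.7619, -2.6905, -4.2381).
‖u_2‖ = 5.8289, so q_2 = (0.1838, 0.4738, -0.4616, -0.7271).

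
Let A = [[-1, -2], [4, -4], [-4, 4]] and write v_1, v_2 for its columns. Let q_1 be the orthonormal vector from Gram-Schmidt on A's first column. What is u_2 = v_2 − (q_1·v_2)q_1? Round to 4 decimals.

v_1 = (-1, 4, -4); ‖v_1‖ = 5.7446, so q_1 = (-0.1741, 0.6963, -0.6963).
q_1·v_2 = (-0.1741)·(-2) + 0.6963·(-4) + (-0.6963)·4 = -5.2223.
u_2 = v_2 + 5.2223·q_1 = (-2.9091, -0.3636, 0.3636).

u_2 = (-2.9091, -0.3636, 0.3636)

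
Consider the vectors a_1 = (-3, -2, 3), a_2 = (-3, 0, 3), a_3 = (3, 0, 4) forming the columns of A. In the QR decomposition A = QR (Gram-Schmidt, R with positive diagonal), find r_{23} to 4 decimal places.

a_1 = (-3, -2, 3); ‖a_1‖ = 4.6904, so q_1 = (-0.6396, -0.4264, 0.6396).
q_1·a_2 = (-0.6396)·(-3) + (-0.4264)·0 + 0.6396·3 = 3.8376.
u_2 = a_2 − 3.8376·q_1 = (-0.5455, 1.6364, 0.5455).
‖u_2‖ = 1.8091, so q_2 = (-0.3015, 0.9045, 0.3015).
r_{23} = q_2·a_3 = 0.3015.

r_{23} = 0.3015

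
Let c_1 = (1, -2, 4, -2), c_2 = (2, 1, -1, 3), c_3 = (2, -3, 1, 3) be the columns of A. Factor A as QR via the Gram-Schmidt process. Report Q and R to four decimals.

c_1 = (1, -2, 4, -2); ‖c_1‖ = 5.0000, so e_1 = (0.2000, -0.4000, 0.8000, -0.4000).
e_1·c_2 = 0.2000·2 + (-0.4000)·1 + 0.8000·(-1) + (-0.4000)·3 = -2.0000.
u_2 = c_2 + 2.0000·e_1 = (2.4000, 0.2000, 0.6000, 2.2000).
‖u_2‖ = 3.3166, so e_2 = (0.7236, 0.0603, 0.1809, 0.6633).
e_1·c_3 = 0.2000·2 + (-0.4000)·(-3) + 0.8000·1 + (-0.4000)·3 = 1.2000; e_2·c_3 = 0.7236·2 + 0.0603·(-3) + 0.1809·1 + 0.6633·3 = 3.4372.
u_3 = c_3 − 1.2000·e_1 − 3.4372·e_2 = (-0.7273, -2.7273, -0.5818, 1.2000).
‖u_3‖ = 3.1218, so e_3 = (-0.2330, -0.8736, -0.1864, 0.3844).

Q = [[0.2000, 0.7236, -0.2330], [-0.4000, 0.0603, -0.8736], [0.8000, 0.1809, -0.1864], [-0.4000, 0.6633, 0.3844]], R = [[5.0000, -2.0000, 1.2000], [0.0000, 3.3166, 3.4372], [0.0000, 0.0000, 3.1218]]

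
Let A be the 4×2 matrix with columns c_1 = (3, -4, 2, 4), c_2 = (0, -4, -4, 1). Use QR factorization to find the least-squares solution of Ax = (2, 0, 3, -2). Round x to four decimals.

c_1 = (3, -4, 2, 4); ‖c_1‖ = 6.7082, so e_1 = (0.4472, -0.5963, 0.2981, 0.5963).
e_1·c_2 = 0.4472·0 + (-0.5963)·(-4) + 0.2981·(-4) + 0.5963·1 = 1.7889.
u_2 = c_2 − 1.7889·e_1 = (-0.8000, -2.9333, -4.5333, -0.0667).
‖u_2‖ = 5.4589, so e_2 = (-0.1465, -0.5373, -0.8304, -0.0122).
Qᵀb = (0.5963, -2.7600).
Back-substitute: x_2 = -2.7600/5.4589 = -0.5056.
x_1 = (0.5963 − 1.7889·(-0.5056))/6.7082 = 0.2237.

x = (0.2237, -0.5056)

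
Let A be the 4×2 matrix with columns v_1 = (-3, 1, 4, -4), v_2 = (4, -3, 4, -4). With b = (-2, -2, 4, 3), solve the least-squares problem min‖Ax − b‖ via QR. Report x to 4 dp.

e_1 = v_1/‖v_1‖ = (-3, 1, 4, -4)/6.4807 = (-0.4629, 0.1543, 0.6172, -0.6172).
r_{12} = e_1·v_2 = 2.6232.
u_2 = v_2 − 2.6232·e_1 = (5.2143, -3.4048, 2.3810, -2.3810).
‖u_2‖ = 7.0795, so e_2 = (0.7365, -0.4809, 0.3363, -0.3363).
Qᵀb = (1.2344, -0.1749).
Back-substitute: x_2 = -0.1749/7.0795 = -0.0247.
x_1 = (1.2344 − 2.6232·(-0.0247))/6.4807 = 0.2005.

x = (0.2005, -0.0247)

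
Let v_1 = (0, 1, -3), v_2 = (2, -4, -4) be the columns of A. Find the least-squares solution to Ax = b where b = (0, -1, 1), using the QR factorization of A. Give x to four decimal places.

x = (-0.4865, 0.1081)

q_1 = v_1/‖v_1‖ = (0, 1, -3)/3.1623 = (0.0000, 0.3162, -0.9487).
r_{12} = q_1·v_2 = 2.5298.
u_2 = v_2 − 2.5298·q_1 = (2.0000, -4.8000, -1.6000).
‖u_2‖ = 5.4406, so q_2 = (0.3676, -0.8823, -0.2941).
Qᵀb = (-1.2649, 0.5882).
Back-substitute: x_2 = 0.5882/5.4406 = 0.1081.
x_1 = (-1.2649 − 2.5298·0.1081)/3.1623 = -0.4865.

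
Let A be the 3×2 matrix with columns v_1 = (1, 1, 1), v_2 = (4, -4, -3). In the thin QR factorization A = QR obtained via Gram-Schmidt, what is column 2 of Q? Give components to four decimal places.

v_1 = (1, 1, 1); ‖v_1‖ = 1.7321, so e_1 = (0.5774, 0.5774, 0.5774).
e_1·v_2 = 0.5774·4 + 0.5774·(-4) + 0.5774·(-3) = -1.7321.
u_2 = v_2 + 1.7321·e_1 = (5.0000, -3.0000, -2.0000).
‖u_2‖ = 6.1644, so e_2 = (0.8111, -0.4867, -0.3244).

e_2 = (0.8111, -0.4867, -0.3244)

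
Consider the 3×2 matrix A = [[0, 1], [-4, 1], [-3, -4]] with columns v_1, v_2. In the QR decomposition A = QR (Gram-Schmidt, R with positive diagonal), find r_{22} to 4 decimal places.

r_{22} = 3.9294

v_1 = (0, -4, -3); ‖v_1‖ = 5.0000, so e_1 = (0.0000, -0.8000, -0.6000).
e_1·v_2 = 0.0000·1 + (-0.8000)·1 + (-0.6000)·(-4) = 1.6000.
u_2 = v_2 − 1.6000·e_1 = (1.0000, 2.2800, -3.0400).
r_{22} = ‖u_2‖ = 3.9294.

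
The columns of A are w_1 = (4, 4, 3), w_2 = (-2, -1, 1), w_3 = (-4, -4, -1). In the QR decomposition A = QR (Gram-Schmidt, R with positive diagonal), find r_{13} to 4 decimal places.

r_{13} = -5.4661

e_1 = w_1/‖w_1‖ = (4, 4, 3)/6.4031 = (0.6247, 0.6247, 0.4685).
r_{13} = e_1·w_3 = -5.4661.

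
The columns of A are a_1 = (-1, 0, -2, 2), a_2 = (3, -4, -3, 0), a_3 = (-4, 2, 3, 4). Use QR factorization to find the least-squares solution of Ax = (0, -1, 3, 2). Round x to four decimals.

x = (-1.1899, 0.8384, 1.0323)

q_1 = a_1/‖a_1‖ = (-1, 0, -2, 2)/3.0000 = (-0.3333, 0.0000, -0.6667, 0.6667).
r_{12} = q_1·a_2 = 1.0000.
u_2 = a_2 − 1.0000·q_1 = (3.3333, -4.0000, -2.3333, -0.6667).
‖u_2‖ = 5.7446, so q_2 = (0.5803, -0.6963, -0.4062, -0.1161).
r_{13} = q_1·a_3 = 2.0000; r_{23} = q_2·a_3 = -5.3964.
u_3 = a_3 − 2.0000·q_1 + 5.3964·q_2 = (-0.2020, -1.7576, 2.1414, 2.0404).
‖u_3‖ = 3.4466, so q_3 = (-0.0586, -0.5100, 0.6213, 0.5920).
Qᵀb = (-0.6667, -0.7543, 3.5579).
Back-substitute: x_3 = 3.5579/3.4466 = 1.0323.
x_2 = (-0.7543 + 5.3964·1.0323)/5.7446 = 0.8384.
x_1 = (-0.6667 − 1.0000·0.8384 − 2.0000·1.0323)/3.0000 = -1.1899.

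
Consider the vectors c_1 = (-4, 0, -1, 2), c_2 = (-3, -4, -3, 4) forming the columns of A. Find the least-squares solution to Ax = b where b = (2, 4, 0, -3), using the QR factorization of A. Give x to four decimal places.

x = (0.1574, -0.7524)

e_1 = c_1/‖c_1‖ = (-4, 0, -1, 2)/4.5826 = (-0.8729, 0.0000, -0.2182, 0.4364).
r_{12} = e_1·c_2 = 5.0190.
u_2 = c_2 − 5.0190·e_1 = (1.3810, -4.0000, -1.9048, 1.8095).
‖u_2‖ = 4.9809, so e_2 = (0.2772, -0.8031, -0.3824, 0.3633).
Qᵀb = (-3.0551, -3.7476).
Back-substitute: x_2 = -3.7476/4.9809 = -0.7524.
x_1 = (-3.0551 − 5.0190·(-0.7524))/4.5826 = 0.1574.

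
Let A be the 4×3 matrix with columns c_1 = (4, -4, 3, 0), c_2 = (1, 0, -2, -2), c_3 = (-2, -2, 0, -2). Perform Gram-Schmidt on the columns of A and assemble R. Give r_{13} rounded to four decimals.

c_1 = (4, -4, 3, 0); ‖c_1‖ = 6.4031, so e_1 = (0.6247, -0.6247, 0.4685, 0.0000).
r_{13} = e_1·c_3 = 0.0000.

r_{13} = 0.0000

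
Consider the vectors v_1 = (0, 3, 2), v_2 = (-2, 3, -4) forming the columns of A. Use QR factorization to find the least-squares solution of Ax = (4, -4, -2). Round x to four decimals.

x = (-1.2021, -0.3723)

e_1 = v_1/‖v_1‖ = (0, 3, 2)/3.6056 = (0.0000, 0.8321, 0.5547).
r_{12} = e_1·v_2 = 0.2774.
u_2 = v_2 − 0.2774·e_1 = (-2.0000, 2.7692, -4.1538).
‖u_2‖ = 5.3780, so e_2 = (-0.3719, 0.5149, -0.7724).
Qᵀb = (-4.4376, -2.0025).
Back-substitute: x_2 = -2.0025/5.3780 = -0.3723.
x_1 = (-4.4376 − 0.2774·(-0.3723))/3.6056 = -1.2021.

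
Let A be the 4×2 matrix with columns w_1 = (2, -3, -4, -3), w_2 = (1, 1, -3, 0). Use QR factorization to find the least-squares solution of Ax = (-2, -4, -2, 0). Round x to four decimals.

w_1 = (2, -3, -4, -3); ‖w_1‖ = 6.1644, so q_1 = (0.3244, -0.4867, -0.6489, -0.4867).
q_1·w_2 = 0.3244·1 + (-0.4867)·1 + (-0.6489)·(-3) + (-0.4867)·0 = 1.7844.
u_2 = w_2 − 1.7844·q_1 = (0.4211, 1.8684, -1.8421, 0.8684).
‖u_2‖ = 2.7957, so q_2 = (0.1506, 0.6683, -0.6589, 0.3106).
Qᵀb = (2.5955, -1.6567).
Back-substitute: x_2 = -1.6567/2.7957 = -0.5926.
x_1 = (2.5955 − 1.7844·(-0.5926))/6.1644 = 0.5926.

x = (0.5926, -0.5926)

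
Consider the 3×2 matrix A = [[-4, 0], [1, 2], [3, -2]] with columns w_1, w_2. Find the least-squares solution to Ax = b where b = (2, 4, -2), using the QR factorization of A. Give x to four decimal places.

w_1 = (-4, 1, 3); ‖w_1‖ = 5.0990, so q_1 = (-0.7845, 0.1961, 0.5883).
q_1·w_2 = (-0.7845)·0 + 0.1961·2 + 0.5883·(-2) = -0.7845.
u_2 = w_2 + 0.7845·q_1 = (-0.6154, 2.1538, -1.5385).
‖u_2‖ = 2.7175, so q_2 = (-0.2265, 0.7926, -0.5661).
Qᵀb = (-1.9612, 3.8497).
Back-substitute: x_2 = 3.8497/2.7175 = 1.4167.
x_1 = (-1.9612 + 0.7845·1.4167)/5.0990 = -0.1667.

x = (-0.1667, 1.4167)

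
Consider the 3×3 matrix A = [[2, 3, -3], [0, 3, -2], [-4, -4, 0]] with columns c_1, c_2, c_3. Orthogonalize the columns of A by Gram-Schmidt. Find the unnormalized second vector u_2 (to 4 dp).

e_1 = c_1/‖c_1‖ = (2, 0, -4)/4.4721 = (0.4472, 0.0000, -0.8944).
r_{12} = e_1·c_2 = 4.9193.
u_2 = c_2 − 4.9193·e_1 = (0.8000, 3.0000, 0.4000).

u_2 = (0.8000, 3.0000, 0.4000)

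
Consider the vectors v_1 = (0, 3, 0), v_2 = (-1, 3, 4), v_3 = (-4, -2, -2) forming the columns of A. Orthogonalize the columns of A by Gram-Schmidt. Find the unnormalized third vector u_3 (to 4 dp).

u_3 = (-4.2353, 0.0000, -1.0588)

v_1 = (0, 3, 0); ‖v_1‖ = 3.0000, so q_1 = (0.0000, 1.0000, 0.0000).
q_1·v_2 = 0.0000·(-1) + 1.0000·3 + 0.0000·4 = 3.0000.
u_2 = v_2 − 3.0000·q_1 = (-1.0000, 0.0000, 4.0000).
‖u_2‖ = 4.1231, so q_2 = (-0.2425, 0.0000, 0.9701).
q_1·v_3 = 0.0000·(-4) + 1.0000·(-2) + 0.0000·(-2) = -2.0000; q_2·v_3 = (-0.2425)·(-4) + 0.0000·(-2) + 0.9701·(-2) = -0.9701.
u_3 = v_3 + 2.0000·q_1 + 0.9701·q_2 = (-4.2353, 0.0000, -1.0588).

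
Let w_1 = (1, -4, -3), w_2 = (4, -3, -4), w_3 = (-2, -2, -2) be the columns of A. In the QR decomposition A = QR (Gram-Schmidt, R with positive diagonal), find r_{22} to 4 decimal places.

w_1 = (1, -4, -3); ‖w_1‖ = 5.0990, so q_1 = (0.1961, -0.7845, -0.5883).
q_1·w_2 = 0.1961·4 + (-0.7845)·(-3) + (-0.5883)·(-4) = 5.4913.
u_2 = w_2 − 5.4913·q_1 = (2.9231, 1.3077, -0.7692).
r_{22} = ‖u_2‖ = 3.2933.

r_{22} = 3.2933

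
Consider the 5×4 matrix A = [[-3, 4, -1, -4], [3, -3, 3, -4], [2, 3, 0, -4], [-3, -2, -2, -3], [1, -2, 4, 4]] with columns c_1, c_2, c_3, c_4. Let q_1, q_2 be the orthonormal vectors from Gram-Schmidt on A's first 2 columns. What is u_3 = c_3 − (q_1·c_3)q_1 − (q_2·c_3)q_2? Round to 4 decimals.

c_1 = (-3, 3, 2, -3, 1); ‖c_1‖ = 5.6569, so q_1 = (-0.5303, 0.5303, 0.3536, -0.5303, 0.1768).
q_1·c_2 = (-0.5303)·4 + 0.5303·(-3) + 0.3536·3 + (-0.5303)·(-2) + 0.1768·(-2) = -1.9445.
u_2 = c_2 + 1.9445·q_1 = (2.9688, -1.9688, 3.6875, -3.0312, -1.6562).
‖u_2‖ = 6.1821, so q_2 = (0.4802, -0.3185, 0.5965, -0.4903, -0.2679).
q_1·c_3 = (-0.5303)·(-1) + 0.5303·3 + 0.3536·0 + (-0.5303)·(-2) + 0.1768·4 = 3.8891; q_2·c_3 = 0.4802·(-1) + (-0.3185)·3 + 0.5965·0 + (-0.4903)·(-2) + (-0.2679)·4 = -1.5266.
u_3 = c_3 − 3.8891·q_1 + 1.5266·q_2 = (1.7956, 0.4513, -0.4644, -0.6860, 2.9035).

u_3 = (1.7956, 0.4513, -0.4644, -0.6860, 2.9035)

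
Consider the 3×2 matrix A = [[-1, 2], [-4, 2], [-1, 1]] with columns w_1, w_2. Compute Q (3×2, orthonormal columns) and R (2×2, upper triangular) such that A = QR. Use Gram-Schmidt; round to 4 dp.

Q = [[-0.2357, 0.9203], [-0.9428, -0.2945], [-0.2357, 0.2577]], R = [[4.2426, -2.5927], [0.0000, 1.5092]]

q_1 = w_1/‖w_1‖ = (-1, -4, -1)/4.2426 = (-0.2357, -0.9428, -0.2357).
r_{12} = q_1·w_2 = -2.5927.
u_2 = w_2 + 2.5927·q_1 = (1.3889, -0.4444, 0.3889).
‖u_2‖ = 1.5092, so q_2 = (0.9203, -0.2945, 0.2577).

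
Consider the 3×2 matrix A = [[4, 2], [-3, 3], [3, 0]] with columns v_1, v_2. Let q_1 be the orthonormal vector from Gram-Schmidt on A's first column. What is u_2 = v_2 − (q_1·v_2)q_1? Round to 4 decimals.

u_2 = (2.1176, 2.9118, 0.0882)

v_1 = (4, -3, 3); ‖v_1‖ = 5.8310, so q_1 = (0.6860, -0.5145, 0.5145).
q_1·v_2 = 0.6860·2 + (-0.5145)·3 + 0.5145·0 = -0.1715.
u_2 = v_2 + 0.1715·q_1 = (2.1176, 2.9118, 0.0882).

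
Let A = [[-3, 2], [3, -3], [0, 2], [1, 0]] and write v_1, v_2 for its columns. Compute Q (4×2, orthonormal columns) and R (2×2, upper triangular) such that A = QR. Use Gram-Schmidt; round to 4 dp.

Q = [[-0.6882, -0.1622], [0.6882, -0.2781], [0.0000, 0.8806], [0.2294, 0.3476]], R = [[4.3589, -3.4412], [0.0000, 2.2711]]

v_1 = (-3, 3, 0, 1); ‖v_1‖ = 4.3589, so e_1 = (-0.6882, 0.6882, 0.0000, 0.2294).
e_1·v_2 = (-0.6882)·2 + 0.6882·(-3) + 0.0000·2 + 0.2294·0 = -3.4412.
u_2 = v_2 + 3.4412·e_1 = (-0.3684, -0.6316, 2.0000, 0.7895).
‖u_2‖ = 2.2711, so e_2 = (-0.1622, -0.2781, 0.8806, 0.3476).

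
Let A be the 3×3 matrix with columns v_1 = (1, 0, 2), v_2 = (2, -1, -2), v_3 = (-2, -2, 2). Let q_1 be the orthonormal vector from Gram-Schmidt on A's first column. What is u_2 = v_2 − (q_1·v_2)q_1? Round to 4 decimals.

q_1 = v_1/‖v_1‖ = (1, 0, 2)/2.2361 = (0.4472, 0.0000, 0.8944).
r_{12} = q_1·v_2 = -0.8944.
u_2 = v_2 + 0.8944·q_1 = (2.4000, -1.0000, -1.2000).

u_2 = (2.4000, -1.0000, -1.2000)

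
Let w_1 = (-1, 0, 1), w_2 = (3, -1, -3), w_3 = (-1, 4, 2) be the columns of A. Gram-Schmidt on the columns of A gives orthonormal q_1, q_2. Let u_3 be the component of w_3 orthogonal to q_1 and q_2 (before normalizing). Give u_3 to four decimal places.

u_3 = (0.5000, 0.0000, 0.5000)

q_1 = w_1/‖w_1‖ = (-1, 0, 1)/1.4142 = (-0.7071, 0.0000, 0.7071).
r_{12} = q_1·w_2 = -4.2426.
u_2 = w_2 + 4.2426·q_1 = (0.0000, -1.0000, 0.0000).
‖u_2‖ = 1.0000, so q_2 = (0.0000, -1.0000, 0.0000).
r_{13} = q_1·w_3 = 2.1213; r_{23} = q_2·w_3 = -4.0000.
u_3 = w_3 − 2.1213·q_1 + 4.0000·q_2 = (0.5000, 0.0000, 0.5000).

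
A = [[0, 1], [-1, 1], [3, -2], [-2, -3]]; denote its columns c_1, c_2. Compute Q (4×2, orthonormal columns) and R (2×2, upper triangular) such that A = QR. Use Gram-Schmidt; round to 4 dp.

e_1 = c_1/‖c_1‖ = (0, -1, 3, -2)/3.7417 = (0.0000, -0.2673, 0.8018, -0.5345).
r_{12} = e_1·c_2 = -0.2673.
u_2 = c_2 + 0.2673·e_1 = (1.0000, 0.9286, -1.7857, -3.1429).
‖u_2‖ = 3.8638, so e_2 = (0.2588, 0.2403, -0.4622, -0.8134).

Q = [[0.0000, 0.2588], [-0.2673, 0.2403], [0.8018, -0.4622], [-0.5345, -0.8134]], R = [[3.7417, -0.2673], [0.0000, 3.8638]]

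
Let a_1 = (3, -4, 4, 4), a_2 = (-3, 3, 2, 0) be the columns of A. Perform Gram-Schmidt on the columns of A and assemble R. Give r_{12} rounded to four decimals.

r_{12} = -1.7219

a_1 = (3, -4, 4, 4); ‖a_1‖ = 7.5498, so q_1 = (0.3974, -0.5298, 0.5298, 0.5298).
r_{12} = q_1·a_2 = -1.7219.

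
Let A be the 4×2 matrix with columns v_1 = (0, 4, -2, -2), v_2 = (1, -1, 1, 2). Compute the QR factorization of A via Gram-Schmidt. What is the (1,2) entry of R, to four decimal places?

r_{12} = -2.0412

e_1 = v_1/‖v_1‖ = (0, 4, -2, -2)/4.8990 = (0.0000, 0.8165, -0.4082, -0.4082).
r_{12} = e_1·v_2 = -2.0412.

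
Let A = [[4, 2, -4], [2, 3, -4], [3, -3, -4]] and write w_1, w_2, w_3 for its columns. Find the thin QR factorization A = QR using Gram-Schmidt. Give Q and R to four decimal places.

Q = [[0.7428, 0.2850, 0.6058], [0.3714, 0.5775, -0.7270], [0.5571, -0.7650, -0.3231]], R = [[5.3852, 0.9285, -6.6850], [0.0000, 4.5976, -0.3900], [0.0000, 0.0000, 1.7771]]

q_1 = w_1/‖w_1‖ = (4, 2, 3)/5.3852 = (0.7428, 0.3714, 0.5571).
r_{12} = q_1·w_2 = 0.9285.
u_2 = w_2 − 0.9285·q_1 = (1.3103, 2.6552, -3.5172).
‖u_2‖ = 4.5976, so q_2 = (0.2850, 0.5775, -0.7650).
r_{13} = q_1·w_3 = -6.6850; r_{23} = q_2·w_3 = -0.3900.
u_3 = w_3 + 6.6850·q_1 + 0.3900·q_2 = (1.0767, -1.2920, -0.5742).
‖u_3‖ = 1.7771, so q_3 = (0.6058, -0.7270, -0.3231).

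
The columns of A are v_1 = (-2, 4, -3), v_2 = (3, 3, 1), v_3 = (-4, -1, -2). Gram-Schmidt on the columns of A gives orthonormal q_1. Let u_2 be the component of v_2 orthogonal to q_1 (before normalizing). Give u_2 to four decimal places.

v_1 = (-2, 4, -3); ‖v_1‖ = 5.3852, so q_1 = (-0.3714, 0.7428, -0.5571).
q_1·v_2 = (-0.3714)·3 + 0.7428·3 + (-0.5571)·1 = 0.5571.
u_2 = v_2 − 0.5571·q_1 = (3.2069, 2.5862, 1.3103).

u_2 = (3.2069, 2.5862, 1.3103)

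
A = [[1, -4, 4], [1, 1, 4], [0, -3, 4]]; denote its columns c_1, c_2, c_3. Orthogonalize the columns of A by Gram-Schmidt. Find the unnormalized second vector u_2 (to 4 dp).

u_2 = (-2.5000, 2.5000, -3.0000)

c_1 = (1, 1, 0); ‖c_1‖ = 1.4142, so q_1 = (0.7071, 0.7071, 0.0000).
q_1·c_2 = 0.7071·(-4) + 0.7071·1 + 0.0000·(-3) = -2.1213.
u_2 = c_2 + 2.1213·q_1 = (-2.5000, 2.5000, -3.0000).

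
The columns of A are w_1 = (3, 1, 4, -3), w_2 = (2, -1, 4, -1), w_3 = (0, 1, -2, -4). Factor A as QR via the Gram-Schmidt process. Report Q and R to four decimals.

Q = [[0.5071, -0.0243, -0.1886], [0.1690, -0.7160, -0.6243], [0.6761, 0.5340, -0.2414], [-0.5071, 0.4490, -0.7186]], R = [[5.9161, 4.0567, 0.8452], [0.0000, 2.3543, -3.5800], [0.0000, 0.0000, 2.7330]]

e_1 = w_1/‖w_1‖ = (3, 1, 4, -3)/5.9161 = (0.5071, 0.1690, 0.6761, -0.5071).
r_{12} = e_1·w_2 = 4.0567.
u_2 = w_2 − 4.0567·e_1 = (-0.0571, -1.6857, 1.2571, 1.0571).
‖u_2‖ = 2.3543, so e_2 = (-0.0243, -0.7160, 0.5340, 0.4490).
r_{13} = e_1·w_3 = 0.8452; r_{23} = e_2·w_3 = -3.5800.
u_3 = w_3 − 0.8452·e_1 + 3.5800·e_2 = (-0.5155, -1.7062, -0.6598, -1.9639).
‖u_3‖ = 2.7330, so e_3 = (-0.1886, -0.6243, -0.2414, -0.7186).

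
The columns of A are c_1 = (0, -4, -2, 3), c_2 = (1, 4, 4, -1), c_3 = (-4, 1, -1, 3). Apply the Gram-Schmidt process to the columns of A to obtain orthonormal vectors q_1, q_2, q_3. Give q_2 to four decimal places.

q_2 = (0.3359, 0.0927, 0.7182, 0.6023)

q_1 = c_1/‖c_1‖ = (0, -4, -2, 3)/5.3852 = (0.0000, -0.7428, -0.3714, 0.5571).
r_{12} = q_1·c_2 = -5.0138.
u_2 = c_2 + 5.0138·q_1 = (1.0000, 0.2759, 2.1379, 1.7931).
‖u_2‖ = 2.9769, so q_2 = (0.3359, 0.0927, 0.7182, 0.6023).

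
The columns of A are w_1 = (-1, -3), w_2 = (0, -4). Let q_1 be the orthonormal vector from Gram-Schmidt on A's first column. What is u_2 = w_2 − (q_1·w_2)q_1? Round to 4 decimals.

u_2 = (1.2000, -0.4000)

w_1 = (-1, -3); ‖w_1‖ = 3.1623, so q_1 = (-0.3162, -0.9487).
q_1·w_2 = (-0.3162)·0 + (-0.9487)·(-4) = 3.7947.
u_2 = w_2 − 3.7947·q_1 = (1.2000, -0.4000).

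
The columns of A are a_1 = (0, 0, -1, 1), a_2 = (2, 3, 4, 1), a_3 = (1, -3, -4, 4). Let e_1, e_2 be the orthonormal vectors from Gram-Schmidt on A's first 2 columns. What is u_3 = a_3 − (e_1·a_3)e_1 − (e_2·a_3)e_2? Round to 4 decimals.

u_3 = (1.5490, -2.1765, 0.6863, 0.6863)

e_1 = a_1/‖a_1‖ = (0, 0, -1, 1)/1.4142 = (0.0000, 0.0000, -0.7071, 0.7071).
r_{12} = e_1·a_2 = -2.1213.
u_2 = a_2 + 2.1213·e_1 = (2.0000, 3.0000, 2.5000, 2.5000).
‖u_2‖ = 5.0498, so e_2 = (0.3961, 0.5941, 0.4951, 0.4951).
r_{13} = e_1·a_3 = 5.6569; r_{23} = e_2·a_3 = -1.3862.
u_3 = a_3 − 5.6569·e_1 + 1.3862·e_2 = (1.5490, -2.1765, 0.6863, 0.6863).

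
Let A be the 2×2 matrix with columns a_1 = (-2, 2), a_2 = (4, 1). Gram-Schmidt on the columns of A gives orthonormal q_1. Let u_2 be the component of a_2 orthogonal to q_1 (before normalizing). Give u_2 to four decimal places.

u_2 = (2.5000, 2.5000)

a_1 = (-2, 2); ‖a_1‖ = 2.8284, so q_1 = (-0.7071, 0.7071).
q_1·a_2 = (-0.7071)·4 + 0.7071·1 = -2.1213.
u_2 = a_2 + 2.1213·q_1 = (2.5000, 2.5000).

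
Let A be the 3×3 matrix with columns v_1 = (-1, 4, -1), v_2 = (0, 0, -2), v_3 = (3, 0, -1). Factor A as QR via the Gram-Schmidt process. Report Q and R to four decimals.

e_1 = v_1/‖v_1‖ = (-1, 4, -1)/4.2426 = (-0.2357, 0.9428, -0.2357).
r_{12} = e_1·v_2 = 0.4714.
u_2 = v_2 − 0.4714·e_1 = (0.1111, -0.4444, -1.8889).
‖u_2‖ = 1.9437, so e_2 = (0.0572, -0.2287, -0.9718).
r_{13} = e_1·v_3 = -0.4714; r_{23} = e_2·v_3 = 1.1433.
u_3 = v_3 + 0.4714·e_1 − 1.1433·e_2 = (2.8235, 0.7059, 0.0000).
‖u_3‖ = 2.9104, so e_3 = (0.9701, 0.2425, 0.0000).

Q = [[-0.2357, 0.0572, 0.9701], [0.9428, -0.2287, 0.2425], [-0.2357, -0.9718, 0.0000]], R = [[4.2426, 0.4714, -0.4714], [0.0000, 1.9437, 1.1433], [0.0000, 0.0000, 2.9104]]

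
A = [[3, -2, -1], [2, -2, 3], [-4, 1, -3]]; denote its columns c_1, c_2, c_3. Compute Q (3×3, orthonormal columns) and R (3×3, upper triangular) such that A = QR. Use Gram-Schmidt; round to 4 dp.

c_1 = (3, 2, -4); ‖c_1‖ = 5.3852, so e_1 = (0.5571, 0.3714, -0.7428).
e_1·c_2 = 0.5571·(-2) + 0.3714·(-2) + (-0.7428)·1 = -2.5997.
u_2 = c_2 + 2.5997·e_1 = (-0.5517, -1.0345, -0.9310).
‖u_2‖ = 1.4971, so e_2 = (-0.3685, -0.6910, -0.6219).
e_1·c_3 = 0.5571·(-1) + 0.3714·3 + (-0.7428)·(-3) = 2.7854; e_2·c_3 = (-0.3685)·(-1) + (-0.6910)·3 + (-0.6219)·(-3) = 0.1612.
u_3 = c_3 − 2.7854·e_1 − 0.1612·e_2 = (-2.4923, 2.0769, -0.8308).
‖u_3‖ = 3.3489, so e_3 = (-0.7442, 0.6202, -0.2481).

Q = [[0.5571, -0.3685, -0.7442], [0.3714, -0.6910, 0.6202], [-0.7428, -0.6219, -0.2481]], R = [[5.3852, -2.5997, 2.7854], [0.0000, 1.4971, 0.1612], [0.0000, 0.0000, 3.3489]]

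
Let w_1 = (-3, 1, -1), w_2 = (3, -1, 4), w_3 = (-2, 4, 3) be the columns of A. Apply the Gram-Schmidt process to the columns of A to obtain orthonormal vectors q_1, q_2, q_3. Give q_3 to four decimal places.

w_1 = (-3, 1, -1); ‖w_1‖ = 3.3166, so q_1 = (-0.9045, 0.3015, -0.3015).
q_1·w_2 = (-0.9045)·3 + 0.3015·(-1) + (-0.3015)·4 = -4.2212.
u_2 = w_2 + 4.2212·q_1 = (-0.8182, 0.2727, 2.7273).
‖u_2‖ = 2.8604, so q_2 = (-0.2860, 0.0953, 0.9535).
q_1·w_3 = (-0.9045)·(-2) + 0.3015·4 + (-0.3015)·3 = 2.1106; q_2·w_3 = (-0.2860)·(-2) + 0.0953·4 + 0.9535·3 = 3.8139.
u_3 = w_3 − 2.1106·q_1 − 3.8139·q_2 = (1.0000, 3.0000, 0.0000).
‖u_3‖ = 3.1623, so q_3 = (0.3162, 0.9487, 0.0000).

q_3 = (0.3162, 0.9487, 0.0000)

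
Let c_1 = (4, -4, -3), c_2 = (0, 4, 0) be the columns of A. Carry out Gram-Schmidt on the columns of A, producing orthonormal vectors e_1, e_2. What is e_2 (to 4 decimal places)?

e_2 = (0.4998, 0.7809, -0.3748)

c_1 = (4, -4, -3); ‖c_1‖ = 6.4031, so e_1 = (0.6247, -0.6247, -0.4685).
e_1·c_2 = 0.6247·0 + (-0.6247)·4 + (-0.4685)·0 = -2.4988.
u_2 = c_2 + 2.4988·e_1 = (1.5610, 2.4390, -1.1707).
‖u_2‖ = 3.1235, so e_2 = (0.4998, 0.7809, -0.3748).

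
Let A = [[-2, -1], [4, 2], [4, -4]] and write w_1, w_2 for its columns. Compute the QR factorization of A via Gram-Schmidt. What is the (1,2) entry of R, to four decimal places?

q_1 = w_1/‖w_1‖ = (-2, 4, 4)/6.0000 = (-0.3333, 0.6667, 0.6667).
r_{12} = q_1·w_2 = -1.0000.

r_{12} = -1.0000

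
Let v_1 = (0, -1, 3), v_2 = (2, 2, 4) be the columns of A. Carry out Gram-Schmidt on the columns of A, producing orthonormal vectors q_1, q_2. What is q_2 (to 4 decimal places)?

v_1 = (0, -1, 3); ‖v_1‖ = 3.1623, so q_1 = (0.0000, -0.3162, 0.9487).
q_1·v_2 = 0.0000·2 + (-0.3162)·2 + 0.9487·4 = 3.1623.
u_2 = v_2 − 3.1623·q_1 = (2.0000, 3.0000, 1.0000).
‖u_2‖ = 3.7417, so q_2 = (0.5345, 0.8018, 0.2673).

q_2 = (0.5345, 0.8018, 0.2673)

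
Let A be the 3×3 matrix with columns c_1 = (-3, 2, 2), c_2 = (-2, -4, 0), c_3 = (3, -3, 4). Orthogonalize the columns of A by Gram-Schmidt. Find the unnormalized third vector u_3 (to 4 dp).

c_1 = (-3, 2, 2); ‖c_1‖ = 4.1231, so q_1 = (-0.7276, 0.4851, 0.4851).
q_1·c_2 = (-0.7276)·(-2) + 0.4851·(-4) + 0.4851·0 = -0.4851.
u_2 = c_2 + 0.4851·q_1 = (-2.3529, -3.7647, 0.2353).
‖u_2‖ = 4.4458, so q_2 = (-0.5293, -0.8468, 0.0529).
q_1·c_3 = (-0.7276)·3 + 0.4851·(-3) + 0.4851·4 = -1.6977; q_2·c_3 = (-0.5293)·3 + (-0.8468)·(-3) + 0.0529·4 = 1.1644.
u_3 = c_3 + 1.6977·q_1 − 1.1644·q_2 = (2.3810, -1.1905, 4.7619).

u_3 = (2.3810, -1.1905, 4.7619)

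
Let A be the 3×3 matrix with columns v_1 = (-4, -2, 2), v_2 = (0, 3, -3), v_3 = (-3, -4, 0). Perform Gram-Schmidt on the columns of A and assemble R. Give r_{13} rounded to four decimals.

e_1 = v_1/‖v_1‖ = (-4, -2, 2)/4.8990 = (-0.8165, -0.4082, 0.4082).
r_{13} = e_1·v_3 = 4.0825.

r_{13} = 4.0825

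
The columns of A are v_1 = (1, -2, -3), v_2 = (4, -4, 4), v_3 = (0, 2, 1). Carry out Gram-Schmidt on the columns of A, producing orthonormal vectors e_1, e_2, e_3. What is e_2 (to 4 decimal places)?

e_1 = v_1/‖v_1‖ = (1, -2, -3)/3.7417 = (0.2673, -0.5345, -0.8018).
r_{12} = e_1·v_2 = 0.0000.
u_2 = v_2 + 0.0000·e_1 = (4.0000, -4.0000, 4.0000).
‖u_2‖ = 6.9282, so e_2 = (0.5774, -0.5774, 0.5774).

e_2 = (0.5774, -0.5774, 0.5774)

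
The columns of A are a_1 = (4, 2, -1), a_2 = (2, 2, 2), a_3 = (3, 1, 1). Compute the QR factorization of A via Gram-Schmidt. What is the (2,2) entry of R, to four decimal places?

a_1 = (4, 2, -1); ‖a_1‖ = 4.5826, so q_1 = (0.8729, 0.4364, -0.2182).
q_1·a_2 = 0.8729·2 + 0.4364·2 + (-0.2182)·2 = 2.1822.
u_2 = a_2 − 2.1822·q_1 = (0.0952, 1.0476, 2.4762).
r_{22} = ‖u_2‖ = 2.6904.

r_{22} = 2.6904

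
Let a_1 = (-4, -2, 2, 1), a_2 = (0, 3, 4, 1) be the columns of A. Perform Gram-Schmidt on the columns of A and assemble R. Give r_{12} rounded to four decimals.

r_{12} = 0.6000

q_1 = a_1/‖a_1‖ = (-4, -2, 2, 1)/5.0000 = (-0.8000, -0.4000, 0.4000, 0.2000).
r_{12} = q_1·a_2 = 0.6000.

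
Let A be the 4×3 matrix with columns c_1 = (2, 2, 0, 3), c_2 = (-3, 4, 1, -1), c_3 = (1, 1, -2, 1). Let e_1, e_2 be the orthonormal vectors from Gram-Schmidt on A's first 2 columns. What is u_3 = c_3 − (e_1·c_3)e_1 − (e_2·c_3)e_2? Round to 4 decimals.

u_3 = (0.0066, 0.4192, -1.9410, -0.2838)

e_1 = c_1/‖c_1‖ = (2, 2, 0, 3)/4.1231 = (0.4851, 0.4851, 0.0000, 0.7276).
r_{12} = e_1·c_2 = -0.2425.
u_2 = c_2 + 0.2425·e_1 = (-2.8824, 4.1176, 1.0000, -0.8235).
‖u_2‖ = 5.1905, so e_2 = (-0.5553, 0.7933, 0.1927, -0.1587).
r_{13} = e_1·c_3 = 1.6977; r_{23} = e_2·c_3 = -0.3060.
u_3 = c_3 − 1.6977·e_1 + 0.3060·e_2 = (0.0066, 0.4192, -1.9410, -0.2838).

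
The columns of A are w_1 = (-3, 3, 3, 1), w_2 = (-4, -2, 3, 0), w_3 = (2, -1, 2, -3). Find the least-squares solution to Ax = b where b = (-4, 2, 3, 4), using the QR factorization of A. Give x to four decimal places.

e_1 = w_1/‖w_1‖ = (-3, 3, 3, 1)/5.2915 = (-0.5669, 0.5669, 0.5669, 0.1890).
r_{12} = e_1·w_2 = 2.8347.
u_2 = w_2 − 2.8347·e_1 = (-2.3929, -3.6071, 1.3929, -0.5357).
‖u_2‖ = 4.5787, so e_2 = (-0.5226, -0.7878, 0.3042, -0.1170).
r_{13} = e_1·w_3 = -1.1339; r_{23} = e_2·w_3 = 0.7020.
u_3 = w_3 + 1.1339·e_1 − 0.7020·e_2 = (1.7240, 0.1959, 2.4293, -2.7036).
‖u_3‖ = 4.0276, so e_3 = (0.4281, 0.0486, 0.6032, -0.6713).
Qᵀb = (5.8584, 0.9594, -2.4905).
Back-substitute: x_3 = -2.4905/4.0276 = -0.6184.
x_2 = (0.9594 − 0.7020·(-0.6184))/4.5787 = 0.3043.
x_1 = (5.8584 − 2.8347·0.3043 + 1.1339·(-0.6184))/5.2915 = 0.8116.

x = (0.8116, 0.3043, -0.6184)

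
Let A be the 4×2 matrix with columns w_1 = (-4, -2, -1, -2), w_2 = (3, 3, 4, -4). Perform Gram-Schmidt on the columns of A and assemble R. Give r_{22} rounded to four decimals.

r_{22} = 6.4931

e_1 = w_1/‖w_1‖ = (-4, -2, -1, -2)/5.0000 = (-0.8000, -0.4000, -0.2000, -0.4000).
r_{12} = e_1·w_2 = -2.8000.
u_2 = w_2 + 2.8000·e_1 = (0.7600, 1.8800, 3.4400, -5.1200).
r_{22} = ‖u_2‖ = 6.4931.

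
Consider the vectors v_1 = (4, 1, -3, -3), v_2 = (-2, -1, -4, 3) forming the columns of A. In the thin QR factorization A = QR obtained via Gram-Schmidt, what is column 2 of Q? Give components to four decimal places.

e_1 = v_1/‖v_1‖ = (4, 1, -3, -3)/5.9161 = (0.6761, 0.1690, -0.5071, -0.5071).
r_{12} = e_1·v_2 = -1.0142.
u_2 = v_2 + 1.0142·e_1 = (-1.3143, -0.8286, -4.5143, 2.4857).
‖u_2‖ = 5.3825, so e_2 = (-0.2442, -0.1539, -0.8387, 0.4618).

e_2 = (-0.2442, -0.1539, -0.8387, 0.4618)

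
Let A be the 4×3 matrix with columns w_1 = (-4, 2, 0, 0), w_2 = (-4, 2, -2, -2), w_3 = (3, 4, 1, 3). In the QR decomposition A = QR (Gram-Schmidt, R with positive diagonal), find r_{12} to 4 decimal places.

w_1 = (-4, 2, 0, 0); ‖w_1‖ = 4.4721, so e_1 = (-0.8944, 0.4472, 0.0000, 0.0000).
r_{12} = e_1·w_2 = 4.4721.

r_{12} = 4.4721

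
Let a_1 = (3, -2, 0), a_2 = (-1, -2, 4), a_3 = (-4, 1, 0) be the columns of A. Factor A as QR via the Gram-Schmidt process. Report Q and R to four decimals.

Q = [[0.8321, -0.2691, -0.4851], [-0.5547, -0.4036, -0.7276], [0.0000, 0.8745, -0.4851]], R = [[3.6056, 0.2774, -3.8829], [0.0000, 4.5742, 0.6727], [0.0000, 0.0000, 1.2127]]

e_1 = a_1/‖a_1‖ = (3, -2, 0)/3.6056 = (0.8321, -0.5547, 0.0000).
r_{12} = e_1·a_2 = 0.2774.
u_2 = a_2 − 0.2774·e_1 = (-1.2308, -1.8462, 4.0000).
‖u_2‖ = 4.5742, so e_2 = (-0.2691, -0.4036, 0.8745).
r_{13} = e_1·a_3 = -3.8829; r_{23} = e_2·a_3 = 0.6727.
u_3 = a_3 + 3.8829·e_1 − 0.6727·e_2 = (-0.5882, -0.8824, -0.5882).
‖u_3‖ = 1.2127, so e_3 = (-0.4851, -0.7276, -0.4851).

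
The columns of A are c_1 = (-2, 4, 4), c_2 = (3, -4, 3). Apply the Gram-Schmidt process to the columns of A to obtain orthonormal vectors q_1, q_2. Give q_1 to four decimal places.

q_1 = (-0.3333, 0.6667, 0.6667)

c_1 = (-2, 4, 4); ‖c_1‖ = 6.0000, so q_1 = (-0.3333, 0.6667, 0.6667).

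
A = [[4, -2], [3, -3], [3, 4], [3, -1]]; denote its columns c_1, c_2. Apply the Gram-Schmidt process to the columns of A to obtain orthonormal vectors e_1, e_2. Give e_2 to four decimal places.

c_1 = (4, 3, 3, 3); ‖c_1‖ = 6.5574, so e_1 = (0.6100, 0.4575, 0.4575, 0.4575).
e_1·c_2 = 0.6100·(-2) + 0.4575·(-3) + 0.4575·4 + 0.4575·(-1) = -1.2200.
u_2 = c_2 + 1.2200·e_1 = (-1.2558, -2.4419, 4.5581, -0.4419).
‖u_2‖ = 5.3396, so e_2 = (-0.2352, -0.4573, 0.8536, -0.0828).

e_2 = (-0.2352, -0.4573, 0.8536, -0.0828)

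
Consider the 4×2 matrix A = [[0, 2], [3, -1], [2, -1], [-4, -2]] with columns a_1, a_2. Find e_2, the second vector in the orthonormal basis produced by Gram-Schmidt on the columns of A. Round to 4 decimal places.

a_1 = (0, 3, 2, -4); ‖a_1‖ = 5.3852, so e_1 = (0.0000, 0.5571, 0.3714, -0.7428).
e_1·a_2 = 0.0000·2 + 0.5571·(-1) + 0.3714·(-1) + (-0.7428)·(-2) = 0.5571.
u_2 = a_2 − 0.5571·e_1 = (2.0000, -1.3103, -1.2069, -1.5862).
‖u_2‖ = 3.1128, so e_2 = (0.6425, -0.4210, -0.3877, -0.5096).

e_2 = (0.6425, -0.4210, -0.3877, -0.5096)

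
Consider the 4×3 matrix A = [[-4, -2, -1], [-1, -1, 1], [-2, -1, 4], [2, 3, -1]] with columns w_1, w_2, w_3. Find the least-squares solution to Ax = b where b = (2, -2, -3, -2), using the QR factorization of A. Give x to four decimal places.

x = (0.2572, -1.0091, -0.9608)

w_1 = (-4, -1, -2, 2); ‖w_1‖ = 5.0000, so e_1 = (-0.8000, -0.2000, -0.4000, 0.4000).
e_1·w_2 = (-0.8000)·(-2) + (-0.2000)·(-1) + (-0.4000)·(-1) + 0.4000·3 = 3.4000.
u_2 = w_2 − 3.4000·e_1 = (0.7200, -0.3200, 0.3600, 1.6400).
‖u_2‖ = 1.8547, so e_2 = (0.3882, -0.1725, 0.1941, 0.8842).
e_1·w_3 = (-0.8000)·(-1) + (-0.2000)·1 + (-0.4000)·4 + 0.4000·(-1) = -1.4000; e_2·w_3 = 0.3882·(-1) + (-0.1725)·1 + 0.1941·4 + 0.8842·(-1) = -0.6686.
u_3 = w_3 + 1.4000·e_1 + 0.6686·e_2 = (-1.8605, 0.6047, 3.5698, 0.1512).
‖u_3‖ = 4.0735, so e_3 = (-0.4567, 0.1484, 0.8763, 0.0371).
Qᵀb = (-0.8000, -1.2293, -3.9136).
Back-substitute: x_3 = -3.9136/4.0735 = -0.9608.
x_2 = (-1.2293 + 0.6686·(-0.9608))/1.8547 = -1.0091.
x_1 = (-0.8000 − 3.4000·(-1.0091) + 1.4000·(-0.9608))/5.0000 = 0.2572.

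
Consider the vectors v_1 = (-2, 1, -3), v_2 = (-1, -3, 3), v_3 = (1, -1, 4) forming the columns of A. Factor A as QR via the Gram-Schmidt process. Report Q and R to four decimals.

q_1 = v_1/‖v_1‖ = (-2, 1, -3)/3.7417 = (-0.5345, 0.2673, -0.8018).
r_{12} = q_1·v_2 = -2.6726.
u_2 = v_2 + 2.6726·q_1 = (-2.4286, -2.2857, 0.8571).
‖u_2‖ = 3.4434, so q_2 = (-0.7053, -0.6638, 0.2489).
r_{13} = q_1·v_3 = -4.0089; r_{23} = q_2·v_3 = 0.9542.
u_3 = v_3 + 4.0089·q_1 − 0.9542·q_2 = (-0.4699, 0.7048, 0.5482).
‖u_3‖ = 1.0090, so q_3 = (-0.4657, 0.6985, 0.5433).

Q = [[-0.5345, -0.7053, -0.4657], [0.2673, -0.6638, 0.6985], [-0.8018, 0.2489, 0.5433]], R = [[3.7417, -2.6726, -4.0089], [0.0000, 3.4434, 0.9542], [0.0000, 0.0000, 1.0090]]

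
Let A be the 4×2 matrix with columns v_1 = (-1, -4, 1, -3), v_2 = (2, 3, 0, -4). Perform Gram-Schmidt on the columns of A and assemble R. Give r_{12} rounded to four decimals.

r_{12} = -0.3849

v_1 = (-1, -4, 1, -3); ‖v_1‖ = 5.1962, so q_1 = (-0.1925, -0.7698, 0.1925, -0.5774).
r_{12} = q_1·v_2 = -0.3849.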